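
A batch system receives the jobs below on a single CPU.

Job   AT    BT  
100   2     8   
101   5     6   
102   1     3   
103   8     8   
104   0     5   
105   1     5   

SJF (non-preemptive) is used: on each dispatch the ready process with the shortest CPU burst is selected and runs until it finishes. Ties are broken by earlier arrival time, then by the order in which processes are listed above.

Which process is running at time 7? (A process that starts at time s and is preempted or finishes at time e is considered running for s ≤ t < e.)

Timeline: | 104 0-5 | 102 5-8 | 105 8-13 | 101 13-19 | 100 19-27 | 103 27-35 |
Completion: 100=27  101=19  102=8  103=35  104=5  105=13
Turnaround (C−A): 100=25  101=14  102=7  103=27  104=5  105=12

102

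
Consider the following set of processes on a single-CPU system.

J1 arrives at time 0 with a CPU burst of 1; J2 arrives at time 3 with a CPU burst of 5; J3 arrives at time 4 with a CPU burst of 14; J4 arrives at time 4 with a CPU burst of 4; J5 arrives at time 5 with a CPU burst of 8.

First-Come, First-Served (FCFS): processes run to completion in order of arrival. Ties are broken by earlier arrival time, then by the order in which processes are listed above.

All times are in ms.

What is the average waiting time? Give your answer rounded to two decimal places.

8.60

Timeline: | J1 0-1 | idle 1-3 | J2 3-8 | J3 8-22 | J4 22-26 | J5 26-34 |
Completion: J1=1  J2=8  J3=22  J4=26  J5=34
Turnaround (C−A): J1=1  J2=5  J3=18  J4=22  J5=29
Waiting times: J1=0, J2=0, J3=4, J4=18, J5=21
Average waiting = (0+0+4+18+21) / 5 = 43/5 = 8.60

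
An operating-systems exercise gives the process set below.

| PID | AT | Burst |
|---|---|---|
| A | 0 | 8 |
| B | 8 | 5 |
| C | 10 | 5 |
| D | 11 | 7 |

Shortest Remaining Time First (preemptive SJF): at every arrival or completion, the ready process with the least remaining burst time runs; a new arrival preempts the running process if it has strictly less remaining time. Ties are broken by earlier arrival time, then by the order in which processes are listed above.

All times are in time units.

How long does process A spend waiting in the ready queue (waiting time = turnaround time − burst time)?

0

Gantt: | A 0-8 | B 8-13 | C 13-18 | D 18-25 |
Completion: A=8  B=13  C=18  D=25
Turnaround (C−A): A=8  B=5  C=8  D=14
Waiting(A) = turnaround − burst = 8 − 8 = 0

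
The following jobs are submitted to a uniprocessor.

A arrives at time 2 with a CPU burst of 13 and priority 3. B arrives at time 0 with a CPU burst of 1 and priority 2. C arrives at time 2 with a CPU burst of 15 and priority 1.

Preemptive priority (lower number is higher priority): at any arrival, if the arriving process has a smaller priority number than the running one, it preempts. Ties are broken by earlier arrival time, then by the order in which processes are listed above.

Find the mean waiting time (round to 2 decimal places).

5.00

Gantt: | B 0-1 | idle 1-2 | C 2-17 | A 17-30 |
Completion: A=30  B=1  C=17
Turnaround (C−A): A=28  B=1  C=15
Waiting times: A=15, B=0, C=0
Average waiting = (15+0+0) / 3 = 15/3 = 5.00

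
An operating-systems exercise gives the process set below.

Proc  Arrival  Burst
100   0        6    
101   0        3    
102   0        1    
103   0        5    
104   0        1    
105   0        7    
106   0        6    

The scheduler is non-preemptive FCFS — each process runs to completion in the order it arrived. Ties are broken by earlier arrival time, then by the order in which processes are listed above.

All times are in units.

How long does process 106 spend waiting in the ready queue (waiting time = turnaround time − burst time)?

Schedule: | 100 0-6 | 101 6-9 | 102 9-10 | 103 10-15 | 104 15-16 | 105 16-23 | 106 23-29 |
Completion: 100=6  101=9  102=10  103=15  104=16  105=23  106=29
Turnaround (C−A): 100=6  101=9  102=10  103=15  104=16  105=23  106=29
Waiting(106) = turnaround − burst = 29 − 6 = 23

23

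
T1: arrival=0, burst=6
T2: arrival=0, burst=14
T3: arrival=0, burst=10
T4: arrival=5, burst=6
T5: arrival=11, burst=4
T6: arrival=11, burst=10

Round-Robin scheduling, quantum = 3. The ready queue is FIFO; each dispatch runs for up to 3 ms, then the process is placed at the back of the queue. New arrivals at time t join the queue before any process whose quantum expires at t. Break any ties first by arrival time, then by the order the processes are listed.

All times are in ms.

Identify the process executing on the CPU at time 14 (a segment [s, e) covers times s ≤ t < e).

Timeline: | T1 0-3 | T2 3-6 | T3 6-9 | T1 9-12 | T4 12-15 | T2 15-18 | T3 18-21 | T5 21-24 | T6 24-27 | T4 27-30 | T2 30-33 | T3 33-36 | T5 36-37 | T6 37-40 | T2 40-43 | T3 43-44 | T6 44-47 | T2 47-49 | T6 49-50 |
Completion: T1=12  T2=49  T3=44  T4=30  T5=37  T6=50

T4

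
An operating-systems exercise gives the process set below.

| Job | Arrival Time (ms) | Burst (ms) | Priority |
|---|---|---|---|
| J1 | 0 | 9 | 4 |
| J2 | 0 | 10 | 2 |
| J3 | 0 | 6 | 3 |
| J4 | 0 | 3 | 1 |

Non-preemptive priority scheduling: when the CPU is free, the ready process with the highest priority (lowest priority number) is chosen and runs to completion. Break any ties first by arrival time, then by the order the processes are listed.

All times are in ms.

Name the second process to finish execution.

J2

Timeline: | J4 0-3 | J2 3-13 | J3 13-19 | J1 19-28 |
Completion: J1=28  J2=13  J3=19  J4=3
Finish order: J4 → J2 → J3 → J1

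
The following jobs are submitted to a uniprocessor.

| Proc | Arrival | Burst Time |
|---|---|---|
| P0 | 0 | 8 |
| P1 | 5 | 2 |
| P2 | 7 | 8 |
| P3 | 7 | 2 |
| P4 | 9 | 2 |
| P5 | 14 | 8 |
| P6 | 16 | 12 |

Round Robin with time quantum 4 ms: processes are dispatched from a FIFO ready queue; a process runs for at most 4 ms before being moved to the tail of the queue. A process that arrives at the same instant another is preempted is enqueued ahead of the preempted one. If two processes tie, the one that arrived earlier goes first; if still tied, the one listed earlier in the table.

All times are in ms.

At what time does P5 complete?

34

Timeline: | P0 0-8 | P1 8-10 | P2 10-14 | P3 14-16 | P4 16-18 | P5 18-22 | P2 22-26 | P6 26-30 | P5 30-34 | P6 34-42 |
Completion: P0=8  P1=10  P2=26  P3=16  P4=18  P5=34  P6=42
Turnaround (C−A): P0=8  P1=5  P2=19  P3=9  P4=9  P5=20  P6=26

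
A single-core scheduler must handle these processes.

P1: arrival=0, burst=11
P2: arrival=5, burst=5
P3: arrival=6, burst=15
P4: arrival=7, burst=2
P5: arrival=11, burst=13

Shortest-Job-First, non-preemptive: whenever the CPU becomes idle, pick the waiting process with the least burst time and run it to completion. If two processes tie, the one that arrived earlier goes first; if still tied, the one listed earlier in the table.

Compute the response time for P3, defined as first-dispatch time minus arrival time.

25

Schedule: | P1 0-11 | P4 11-13 | P2 13-18 | P5 18-31 | P3 31-46 |
Completion: P1=11  P2=18  P3=46  P4=13  P5=31
Response(P3) = first start − arrival = 31 − 6 = 25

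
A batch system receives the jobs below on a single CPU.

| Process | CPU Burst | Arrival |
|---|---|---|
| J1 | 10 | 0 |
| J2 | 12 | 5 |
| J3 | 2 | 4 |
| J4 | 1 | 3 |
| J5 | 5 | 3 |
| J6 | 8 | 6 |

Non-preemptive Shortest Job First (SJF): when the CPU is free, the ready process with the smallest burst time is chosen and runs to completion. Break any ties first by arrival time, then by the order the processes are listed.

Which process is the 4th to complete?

J5

Timeline: | J1 0-10 | J4 10-11 | J3 11-13 | J5 13-18 | J6 18-26 | J2 26-38 |
Completion: J1=10  J2=38  J3=13  J4=11  J5=18  J6=26
Finish order: J1 → J4 → J3 → J5 → J6 → J2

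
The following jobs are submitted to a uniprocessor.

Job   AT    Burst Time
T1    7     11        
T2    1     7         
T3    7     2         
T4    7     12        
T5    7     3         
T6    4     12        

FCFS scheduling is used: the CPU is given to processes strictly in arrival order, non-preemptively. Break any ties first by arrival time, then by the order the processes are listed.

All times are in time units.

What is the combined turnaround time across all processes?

Gantt: | idle 0-1 | T2 1-8 | T6 8-20 | T1 20-31 | T3 31-33 | T4 33-45 | T5 45-48 |
Completion: T1=31  T2=8  T3=33  T4=45  T5=48  T6=20
Turnaround = completion − arrival: T1=24, T2=7, T3=26, T4=38, T5=41, T6=16
Total turnaround = 24 + 7 + 26 + 38 + 41 + 16 = 152

152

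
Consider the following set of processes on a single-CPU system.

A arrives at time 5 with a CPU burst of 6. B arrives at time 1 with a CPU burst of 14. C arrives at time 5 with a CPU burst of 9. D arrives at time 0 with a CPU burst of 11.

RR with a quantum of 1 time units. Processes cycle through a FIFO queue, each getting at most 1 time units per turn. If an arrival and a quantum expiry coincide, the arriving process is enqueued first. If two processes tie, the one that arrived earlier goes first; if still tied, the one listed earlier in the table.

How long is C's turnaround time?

32

Schedule: | D 0-1 | B 1-2 | D 2-3 | B 3-4 | D 4-5 | B 5-6 | A 6-7 | C 7-8 | D 8-9 | B 9-10 | A 10-11 | C 11-12 | D 12-13 | B 13-14 | A 14-15 | C 15-16 | D 16-17 | B 17-18 | A 18-19 | C 19-20 | D 20-21 | B 21-22 | A 22-23 | C 23-24 | D 24-25 | B 25-26 | A 26-27 | C 27-28 | D 28-29 | B 29-30 | C 30-31 | D 31-32 | B 32-33 | C 33-34 | D 34-35 | B 35-36 | C 36-37 | B 37-40 |
Completion: A=27  B=40  C=37  D=35
Turnaround (C−A): A=22  B=39  C=32  D=35
Turnaround(C) = completion − arrival = 37 − 5 = 32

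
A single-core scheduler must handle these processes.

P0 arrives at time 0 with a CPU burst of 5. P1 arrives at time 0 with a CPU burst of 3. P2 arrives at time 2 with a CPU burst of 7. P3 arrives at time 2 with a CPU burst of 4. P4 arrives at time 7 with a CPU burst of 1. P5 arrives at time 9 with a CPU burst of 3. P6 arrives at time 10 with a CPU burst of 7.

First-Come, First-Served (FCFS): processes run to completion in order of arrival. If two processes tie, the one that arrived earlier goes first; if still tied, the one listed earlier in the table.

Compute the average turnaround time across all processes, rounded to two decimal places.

Gantt: | P0 0-5 | P1 5-8 | P2 8-15 | P3 15-19 | P4 19-20 | P5 20-23 | P6 23-30 |
Completion: P0=5  P1=8  P2=15  P3=19  P4=20  P5=23  P6=30
Turnaround (C−A): P0=5  P1=8  P2=13  P3=17  P4=13  P5=14  P6=20
Turnaround times: P0=5, P1=8, P2=13, P3=17, P4=13, P5=14, P6=20
Average turnaround = (5+8+13+17+13+14+20) / 7 = 90/7 = 12.86

12.86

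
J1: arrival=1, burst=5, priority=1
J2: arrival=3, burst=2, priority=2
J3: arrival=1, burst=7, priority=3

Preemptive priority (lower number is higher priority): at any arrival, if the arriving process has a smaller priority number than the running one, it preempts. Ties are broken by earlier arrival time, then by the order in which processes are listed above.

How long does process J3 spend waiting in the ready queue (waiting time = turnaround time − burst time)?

Schedule: | idle 0-1 | J1 1-6 | J2 6-8 | J3 8-15 |
Completion: J1=6  J2=8  J3=15
Waiting(J3) = turnaround − burst = 14 − 7 = 7

7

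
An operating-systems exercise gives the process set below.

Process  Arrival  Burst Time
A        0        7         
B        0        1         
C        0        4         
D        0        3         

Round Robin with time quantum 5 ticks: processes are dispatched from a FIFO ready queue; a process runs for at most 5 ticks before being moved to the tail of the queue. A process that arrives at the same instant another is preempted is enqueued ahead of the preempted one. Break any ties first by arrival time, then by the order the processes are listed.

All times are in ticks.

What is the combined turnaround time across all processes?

Schedule: | A 0-5 | B 5-6 | C 6-10 | D 10-13 | A 13-15 |
Completion: A=15  B=6  C=10  D=13
Turnaround (C−A): A=15  B=6  C=10  D=13
Turnaround = completion − arrival: A=15, B=6, C=10, D=13
Total turnaround = 15 + 6 + 10 + 13 = 44

44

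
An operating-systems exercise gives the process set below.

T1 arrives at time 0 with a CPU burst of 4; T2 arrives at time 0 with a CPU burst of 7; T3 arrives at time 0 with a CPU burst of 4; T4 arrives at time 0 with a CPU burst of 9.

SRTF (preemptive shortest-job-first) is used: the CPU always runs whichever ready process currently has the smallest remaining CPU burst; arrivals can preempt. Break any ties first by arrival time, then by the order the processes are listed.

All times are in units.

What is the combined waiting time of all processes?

Timeline: | T1 0-4 | T3 4-8 | T2 8-15 | T4 15-24 |
Completion: T1=4  T2=15  T3=8  T4=24
Waiting = turnaround − burst: T1=0, T2=8, T3=4, T4=15
Total waiting = 0 + 8 + 4 + 15 = 27

27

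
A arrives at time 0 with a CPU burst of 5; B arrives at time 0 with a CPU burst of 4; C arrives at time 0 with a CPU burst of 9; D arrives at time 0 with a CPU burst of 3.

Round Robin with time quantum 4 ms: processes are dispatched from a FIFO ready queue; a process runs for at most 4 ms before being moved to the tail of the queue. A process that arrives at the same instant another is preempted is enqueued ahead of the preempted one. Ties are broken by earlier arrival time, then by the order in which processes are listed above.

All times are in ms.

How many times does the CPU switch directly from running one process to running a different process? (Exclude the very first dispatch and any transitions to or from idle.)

Timeline: | A 0-4 | B 4-8 | C 8-12 | D 12-15 | A 15-16 | C 16-21 |
Completion: A=16  B=8  C=21  D=15

5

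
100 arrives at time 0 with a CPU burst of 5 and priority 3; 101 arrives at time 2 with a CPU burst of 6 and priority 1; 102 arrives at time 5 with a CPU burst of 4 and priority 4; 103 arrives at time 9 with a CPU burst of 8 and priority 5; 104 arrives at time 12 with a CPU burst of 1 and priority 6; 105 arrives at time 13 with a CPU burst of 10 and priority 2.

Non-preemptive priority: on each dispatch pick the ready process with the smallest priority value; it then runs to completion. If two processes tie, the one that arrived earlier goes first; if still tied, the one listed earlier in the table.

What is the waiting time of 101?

Gantt: | 100 0-5 | 101 5-11 | 102 11-15 | 105 15-25 | 103 25-33 | 104 33-34 |
Completion: 100=5  101=11  102=15  103=33  104=34  105=25
Turnaround (C−A): 100=5  101=9  102=10  103=24  104=22  105=12
Waiting(101) = turnaround − burst = 9 − 6 = 3

3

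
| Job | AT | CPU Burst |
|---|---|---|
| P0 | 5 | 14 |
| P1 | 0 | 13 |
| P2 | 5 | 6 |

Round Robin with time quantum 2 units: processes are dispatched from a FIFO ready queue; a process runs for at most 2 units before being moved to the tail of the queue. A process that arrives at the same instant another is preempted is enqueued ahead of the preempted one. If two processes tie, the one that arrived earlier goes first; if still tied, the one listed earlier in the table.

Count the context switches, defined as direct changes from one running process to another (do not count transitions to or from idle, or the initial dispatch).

12

Timeline: | P1 0-6 | P0 6-8 | P2 8-10 | P1 10-12 | P0 12-14 | P2 14-16 | P1 16-18 | P0 18-20 | P2 20-22 | P1 22-24 | P0 24-26 | P1 26-27 | P0 27-33 |
Completion: P0=33  P1=27  P2=22
Turnaround (C−A): P0=28  P1=27  P2=17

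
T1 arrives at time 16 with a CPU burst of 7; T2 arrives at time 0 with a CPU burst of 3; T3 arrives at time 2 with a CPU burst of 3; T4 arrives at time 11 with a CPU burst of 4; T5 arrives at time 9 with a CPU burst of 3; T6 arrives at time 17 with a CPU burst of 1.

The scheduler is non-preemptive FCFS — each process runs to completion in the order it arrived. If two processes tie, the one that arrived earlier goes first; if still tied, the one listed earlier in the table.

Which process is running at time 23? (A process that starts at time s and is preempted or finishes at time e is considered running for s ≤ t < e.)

Gantt: | T2 0-3 | T3 3-6 | idle 6-9 | T5 9-12 | T4 12-16 | T1 16-23 | T6 23-24 |
Completion: T1=23  T2=3  T3=6  T4=16  T5=12  T6=24

T6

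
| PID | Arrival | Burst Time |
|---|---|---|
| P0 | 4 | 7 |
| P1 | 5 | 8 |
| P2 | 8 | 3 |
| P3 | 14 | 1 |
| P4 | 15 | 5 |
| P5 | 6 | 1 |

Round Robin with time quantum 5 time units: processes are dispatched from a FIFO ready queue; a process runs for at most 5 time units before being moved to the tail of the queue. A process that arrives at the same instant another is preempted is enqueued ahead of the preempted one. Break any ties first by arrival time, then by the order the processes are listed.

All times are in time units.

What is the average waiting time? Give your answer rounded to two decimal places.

Gantt: | idle 0-4 | P0 4-9 | P1 9-14 | P5 14-15 | P2 15-18 | P0 18-20 | P3 20-21 | P1 21-24 | P4 24-29 |
Completion: P0=20  P1=24  P2=18  P3=21  P4=29  P5=15
Turnaround (C−A): P0=16  P1=19  P2=10  P3=7  P4=14  P5=9
Waiting times: P0=9, P1=11, P2=7, P3=6, P4=9, P5=8
Average waiting = (9+11+7+6+9+8) / 6 = 50/6 = 8.33

8.33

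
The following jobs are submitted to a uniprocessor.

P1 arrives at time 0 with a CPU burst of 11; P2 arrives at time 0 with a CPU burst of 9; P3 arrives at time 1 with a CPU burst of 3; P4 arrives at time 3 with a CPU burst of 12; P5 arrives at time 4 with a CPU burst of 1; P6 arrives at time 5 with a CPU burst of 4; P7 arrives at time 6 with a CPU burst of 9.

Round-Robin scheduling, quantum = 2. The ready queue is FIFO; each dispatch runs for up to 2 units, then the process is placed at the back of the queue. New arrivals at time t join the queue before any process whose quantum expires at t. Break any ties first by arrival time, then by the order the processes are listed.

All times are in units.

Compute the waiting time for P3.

14

Timeline: | P1 0-2 | P2 2-4 | P3 4-6 | P1 6-8 | P4 8-10 | P5 10-11 | P2 11-13 | P6 13-15 | P7 15-17 | P3 17-18 | P1 18-20 | P4 20-22 | P2 22-24 | P6 24-26 | P7 26-28 | P1 28-30 | P4 30-32 | P2 32-34 | P7 34-36 | P1 36-38 | P4 38-40 | P2 40-41 | P7 41-43 | P1 43-44 | P4 44-46 | P7 46-47 | P4 47-49 |
Completion: P1=44  P2=41  P3=18  P4=49  P5=11  P6=26  P7=47
Turnaround (C−A): P1=44  P2=41  P3=17  P4=46  P5=7  P6=21  P7=41
Waiting(P3) = turnaround − burst = 17 − 3 = 14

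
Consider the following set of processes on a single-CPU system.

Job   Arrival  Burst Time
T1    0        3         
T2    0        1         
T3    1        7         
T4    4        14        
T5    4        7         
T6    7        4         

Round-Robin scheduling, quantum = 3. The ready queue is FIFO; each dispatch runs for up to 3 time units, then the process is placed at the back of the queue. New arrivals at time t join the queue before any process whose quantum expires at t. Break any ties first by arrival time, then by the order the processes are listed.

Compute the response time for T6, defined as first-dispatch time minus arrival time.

6

Schedule: | T1 0-3 | T2 3-4 | T3 4-7 | T4 7-10 | T5 10-13 | T6 13-16 | T3 16-19 | T4 19-22 | T5 22-25 | T6 25-26 | T3 26-27 | T4 27-30 | T5 30-31 | T4 31-36 |
Completion: T1=3  T2=4  T3=27  T4=36  T5=31  T6=26
Turnaround (C−A): T1=3  T2=4  T3=26  T4=32  T5=27  T6=19
Response(T6) = first start − arrival = 13 − 7 = 6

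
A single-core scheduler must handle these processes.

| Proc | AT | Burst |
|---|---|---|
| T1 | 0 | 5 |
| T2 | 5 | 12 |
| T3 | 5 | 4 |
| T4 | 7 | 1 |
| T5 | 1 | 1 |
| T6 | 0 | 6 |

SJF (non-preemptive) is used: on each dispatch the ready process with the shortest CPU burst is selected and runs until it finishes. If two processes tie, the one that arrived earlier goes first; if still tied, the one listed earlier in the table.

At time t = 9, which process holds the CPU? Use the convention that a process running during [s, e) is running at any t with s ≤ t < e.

T3

Gantt: | T1 0-5 | T5 5-6 | T3 6-10 | T4 10-11 | T6 11-17 | T2 17-29 |
Completion: T1=5  T2=29  T3=10  T4=11  T5=6  T6=17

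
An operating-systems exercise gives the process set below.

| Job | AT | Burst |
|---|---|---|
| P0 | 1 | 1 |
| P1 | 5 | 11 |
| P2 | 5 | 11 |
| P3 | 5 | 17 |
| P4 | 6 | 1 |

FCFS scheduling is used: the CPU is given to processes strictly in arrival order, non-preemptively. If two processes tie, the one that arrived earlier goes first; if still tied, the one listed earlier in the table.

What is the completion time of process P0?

Timeline: | idle 0-1 | P0 1-2 | idle 2-5 | P1 5-16 | P2 16-27 | P3 27-44 | P4 44-45 |
Completion: P0=2  P1=16  P2=27  P3=44  P4=45
Turnaround (C−A): P0=1  P1=11  P2=22  P3=39  P4=39

2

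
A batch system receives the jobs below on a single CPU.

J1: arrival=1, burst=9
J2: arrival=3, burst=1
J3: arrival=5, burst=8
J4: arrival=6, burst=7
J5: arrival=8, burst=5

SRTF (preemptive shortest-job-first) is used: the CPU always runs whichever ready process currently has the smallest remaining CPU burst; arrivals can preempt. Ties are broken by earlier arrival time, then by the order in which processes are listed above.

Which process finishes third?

J5

Schedule: | idle 0-1 | J1 1-3 | J2 3-4 | J1 4-11 | J5 11-16 | J4 16-23 | J3 23-31 |
Completion: J1=11  J2=4  J3=31  J4=23  J5=16
Finish order: J2 → J1 → J5 → J4 → J3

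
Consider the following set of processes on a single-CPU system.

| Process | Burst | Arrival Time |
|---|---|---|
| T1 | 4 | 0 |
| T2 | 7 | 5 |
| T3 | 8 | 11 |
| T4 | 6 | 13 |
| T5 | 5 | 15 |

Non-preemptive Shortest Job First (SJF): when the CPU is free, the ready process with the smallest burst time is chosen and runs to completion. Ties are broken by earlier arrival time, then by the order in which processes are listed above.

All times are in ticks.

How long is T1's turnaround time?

Schedule: | T1 0-4 | idle 4-5 | T2 5-12 | T3 12-20 | T5 20-25 | T4 25-31 |
Completion: T1=4  T2=12  T3=20  T4=31  T5=25
Turnaround (C−A): T1=4  T2=7  T3=9  T4=18  T5=10
Turnaround(T1) = completion − arrival = 4 − 0 = 4

4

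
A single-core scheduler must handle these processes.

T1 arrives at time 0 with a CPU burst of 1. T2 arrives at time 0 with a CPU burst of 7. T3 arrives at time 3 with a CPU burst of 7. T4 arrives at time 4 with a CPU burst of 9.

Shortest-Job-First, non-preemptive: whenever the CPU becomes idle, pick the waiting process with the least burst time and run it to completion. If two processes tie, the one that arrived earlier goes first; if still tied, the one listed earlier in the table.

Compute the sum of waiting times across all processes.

17

Timeline: | T1 0-1 | T2 1-8 | T3 8-15 | T4 15-24 |
Completion: T1=1  T2=8  T3=15  T4=24
Turnaround (C−A): T1=1  T2=8  T3=12  T4=20
Waiting = turnaround − burst: T1=0, T2=1, T3=5, T4=11
Total waiting = 0 + 1 + 5 + 11 = 17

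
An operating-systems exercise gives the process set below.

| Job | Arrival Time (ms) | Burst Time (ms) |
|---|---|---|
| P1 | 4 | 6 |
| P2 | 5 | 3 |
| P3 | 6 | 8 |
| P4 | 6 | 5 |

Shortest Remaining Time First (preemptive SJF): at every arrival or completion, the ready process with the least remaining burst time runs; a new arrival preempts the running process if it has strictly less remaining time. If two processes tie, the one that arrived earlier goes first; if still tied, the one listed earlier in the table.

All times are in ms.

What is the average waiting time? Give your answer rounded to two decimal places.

5.50

Schedule: | idle 0-4 | P1 4-5 | P2 5-8 | P1 8-13 | P4 13-18 | P3 18-26 |
Completion: P1=13  P2=8  P3=26  P4=18
Turnaround (C−A): P1=9  P2=3  P3=20  P4=12
Waiting times: P1=3, P2=0, P3=12, P4=7
Average waiting = (3+0+12+7) / 4 = 22/4 = 5.50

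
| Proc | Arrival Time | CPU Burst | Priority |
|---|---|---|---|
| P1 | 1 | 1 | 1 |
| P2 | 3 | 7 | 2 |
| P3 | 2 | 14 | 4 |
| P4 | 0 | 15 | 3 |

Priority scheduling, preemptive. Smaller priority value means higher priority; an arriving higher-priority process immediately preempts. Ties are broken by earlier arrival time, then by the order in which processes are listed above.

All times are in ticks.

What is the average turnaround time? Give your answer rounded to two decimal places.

Gantt: | P4 0-1 | P1 1-2 | P4 2-3 | P2 3-10 | P4 10-23 | P3 23-37 |
Completion: P1=2  P2=10  P3=37  P4=23
Turnaround times: P1=1, P2=7, P3=35, P4=23
Average turnaround = (1+7+35+23) / 4 = 66/4 = 16.50

16.50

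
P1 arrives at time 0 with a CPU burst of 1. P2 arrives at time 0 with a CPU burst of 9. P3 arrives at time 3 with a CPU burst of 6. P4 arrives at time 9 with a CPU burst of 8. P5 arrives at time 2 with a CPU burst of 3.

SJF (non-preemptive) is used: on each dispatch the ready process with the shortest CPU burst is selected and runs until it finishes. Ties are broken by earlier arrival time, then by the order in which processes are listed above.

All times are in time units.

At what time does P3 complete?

19

Schedule: | P1 0-1 | P2 1-10 | P5 10-13 | P3 13-19 | P4 19-27 |
Completion: P1=1  P2=10  P3=19  P4=27  P5=13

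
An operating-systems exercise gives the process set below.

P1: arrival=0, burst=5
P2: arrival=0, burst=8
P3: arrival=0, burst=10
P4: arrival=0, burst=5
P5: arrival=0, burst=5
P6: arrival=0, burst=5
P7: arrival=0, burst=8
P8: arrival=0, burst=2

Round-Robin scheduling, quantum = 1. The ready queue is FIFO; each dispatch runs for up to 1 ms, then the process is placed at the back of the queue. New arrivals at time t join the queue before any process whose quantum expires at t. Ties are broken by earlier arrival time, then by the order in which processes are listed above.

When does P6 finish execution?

36

Gantt: | P1 0-1 | P2 1-2 | P3 2-3 | P4 3-4 | P5 4-5 | P6 5-6 | P7 6-7 | P8 7-8 | P1 8-9 | P2 9-10 | P3 10-11 | P4 11-12 | P5 12-13 | P6 13-14 | P7 14-15 | P8 15-16 | P1 16-17 | P2 17-18 | P3 18-19 | P4 19-20 | P5 20-21 | P6 21-22 | P7 22-23 | P1 23-24 | P2 24-25 | P3 25-26 | P4 26-27 | P5 27-28 | P6 28-29 | P7 29-30 | P1 30-31 | P2 31-32 | P3 32-33 | P4 33-34 | P5 34-35 | P6 35-36 | P7 36-37 | P2 37-38 | P3 38-39 | P7 39-40 | P2 40-41 | P3 41-42 | P7 42-43 | P2 43-44 | P3 44-45 | P7 45-46 | P3 46-48 |
Completion: P1=31  P2=44  P3=48  P4=34  P5=35  P6=36  P7=46  P8=16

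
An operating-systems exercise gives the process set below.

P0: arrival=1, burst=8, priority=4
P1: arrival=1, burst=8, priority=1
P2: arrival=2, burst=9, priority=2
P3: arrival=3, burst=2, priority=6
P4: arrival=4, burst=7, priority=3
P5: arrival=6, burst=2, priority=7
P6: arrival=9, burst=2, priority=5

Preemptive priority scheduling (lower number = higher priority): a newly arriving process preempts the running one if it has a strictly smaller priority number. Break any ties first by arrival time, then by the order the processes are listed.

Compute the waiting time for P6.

Gantt: | idle 0-1 | P1 1-9 | P2 9-18 | P4 18-25 | P0 25-33 | P6 33-35 | P3 35-37 | P5 37-39 |
Completion: P0=33  P1=9  P2=18  P3=37  P4=25  P5=39  P6=35
Turnaround (C−A): P0=32  P1=8  P2=16  P3=34  P4=21  P5=33  P6=26
Waiting(P6) = turnaround − burst = 26 − 2 = 24

24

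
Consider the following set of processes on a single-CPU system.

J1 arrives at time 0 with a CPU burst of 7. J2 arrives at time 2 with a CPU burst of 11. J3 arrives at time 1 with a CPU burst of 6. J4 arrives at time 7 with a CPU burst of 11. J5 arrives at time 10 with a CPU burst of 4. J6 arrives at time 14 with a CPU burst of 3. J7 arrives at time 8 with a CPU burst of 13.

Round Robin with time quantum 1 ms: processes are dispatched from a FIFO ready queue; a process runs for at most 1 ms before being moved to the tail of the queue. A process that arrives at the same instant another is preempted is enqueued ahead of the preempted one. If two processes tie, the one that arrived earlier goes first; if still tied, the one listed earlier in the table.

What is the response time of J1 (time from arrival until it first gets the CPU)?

Timeline: | J1 0-1 | J3 1-2 | J1 2-3 | J2 3-4 | J3 4-5 | J1 5-6 | J2 6-7 | J3 7-8 | J1 8-9 | J4 9-10 | J2 10-11 | J7 11-12 | J3 12-13 | J1 13-14 | J5 14-15 | J4 15-16 | J2 16-17 | J7 17-18 | J3 18-19 | J6 19-20 | J1 20-21 | J5 21-22 | J4 22-23 | J2 23-24 | J7 24-25 | J3 25-26 | J6 26-27 | J1 27-28 | J5 28-29 | J4 29-30 | J2 30-31 | J7 31-32 | J6 32-33 | J5 33-34 | J4 34-35 | J2 35-36 | J7 36-37 | J4 37-38 | J2 38-39 | J7 39-40 | J4 40-41 | J2 41-42 | J7 42-43 | J4 43-44 | J2 44-45 | J7 45-46 | J4 46-47 | J2 47-48 | J7 48-49 | J4 49-50 | J7 50-51 | J4 51-52 | J7 52-55 |
Completion: J1=28  J2=48  J3=26  J4=52  J5=34  J6=33  J7=55
Response(J1) = first start − arrival = 0 − 0 = 0

0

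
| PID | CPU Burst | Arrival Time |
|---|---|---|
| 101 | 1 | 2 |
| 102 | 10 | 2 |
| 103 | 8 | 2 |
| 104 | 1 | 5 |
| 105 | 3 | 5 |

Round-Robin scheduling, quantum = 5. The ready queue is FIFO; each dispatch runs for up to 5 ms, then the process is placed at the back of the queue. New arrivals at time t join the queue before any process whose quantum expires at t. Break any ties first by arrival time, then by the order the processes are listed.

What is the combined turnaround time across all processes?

65

Gantt: | idle 0-2 | 101 2-3 | 102 3-8 | 103 8-13 | 104 13-14 | 105 14-17 | 102 17-22 | 103 22-25 |
Completion: 101=3  102=22  103=25  104=14  105=17
Turnaround (C−A): 101=1  102=20  103=23  104=9  105=12
Turnaround = completion − arrival: 101=1, 102=20, 103=23, 104=9, 105=12
Total turnaround = 1 + 20 + 23 + 9 + 12 = 65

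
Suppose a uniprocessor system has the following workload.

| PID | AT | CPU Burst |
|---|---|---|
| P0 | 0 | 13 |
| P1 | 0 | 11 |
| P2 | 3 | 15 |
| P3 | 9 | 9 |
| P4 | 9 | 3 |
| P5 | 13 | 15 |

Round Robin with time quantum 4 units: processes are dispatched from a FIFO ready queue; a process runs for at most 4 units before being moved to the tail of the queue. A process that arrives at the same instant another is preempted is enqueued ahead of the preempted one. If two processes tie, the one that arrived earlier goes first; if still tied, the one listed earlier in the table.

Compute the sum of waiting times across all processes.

Gantt: | P0 0-4 | P1 4-8 | P2 8-12 | P0 12-16 | P1 16-20 | P3 20-24 | P4 24-27 | P2 27-31 | P5 31-35 | P0 35-39 | P1 39-42 | P3 42-46 | P2 46-50 | P5 50-54 | P0 54-55 | P3 55-56 | P2 56-59 | P5 59-66 |
Completion: P0=55  P1=42  P2=59  P3=56  P4=27  P5=66
Turnaround (C−A): P0=55  P1=42  P2=56  P3=47  P4=18  P5=53
Waiting = turnaround − burst: P0=42, P1=31, P2=41, P3=38, P4=15, P5=38
Total waiting = 42 + 31 + 41 + 38 + 15 + 38 = 205

205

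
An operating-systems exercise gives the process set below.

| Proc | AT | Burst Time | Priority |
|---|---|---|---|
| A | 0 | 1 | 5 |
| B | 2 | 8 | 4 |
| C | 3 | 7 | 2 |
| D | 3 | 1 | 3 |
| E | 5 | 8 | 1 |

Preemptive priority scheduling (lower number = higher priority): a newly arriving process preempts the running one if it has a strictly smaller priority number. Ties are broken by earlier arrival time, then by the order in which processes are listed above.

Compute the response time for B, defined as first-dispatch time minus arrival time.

0

Schedule: | A 0-1 | idle 1-2 | B 2-3 | C 3-5 | E 5-13 | C 13-18 | D 18-19 | B 19-26 |
Completion: A=1  B=26  C=18  D=19  E=13
Turnaround (C−A): A=1  B=24  C=15  D=16  E=8
Response(B) = first start − arrival = 2 − 2 = 0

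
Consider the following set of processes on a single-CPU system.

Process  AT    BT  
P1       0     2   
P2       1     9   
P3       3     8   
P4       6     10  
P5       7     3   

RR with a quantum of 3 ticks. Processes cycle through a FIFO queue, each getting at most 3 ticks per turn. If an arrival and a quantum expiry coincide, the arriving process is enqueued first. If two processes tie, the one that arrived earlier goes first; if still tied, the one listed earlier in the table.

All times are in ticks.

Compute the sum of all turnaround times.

85

Gantt: | P1 0-2 | P2 2-5 | P3 5-8 | P2 8-11 | P4 11-14 | P5 14-17 | P3 17-20 | P2 20-23 | P4 23-26 | P3 26-28 | P4 28-32 |
Completion: P1=2  P2=23  P3=28  P4=32  P5=17
Turnaround = completion − arrival: P1=2, P2=22, P3=25, P4=26, P5=10
Total turnaround = 2 + 22 + 25 + 26 + 10 = 85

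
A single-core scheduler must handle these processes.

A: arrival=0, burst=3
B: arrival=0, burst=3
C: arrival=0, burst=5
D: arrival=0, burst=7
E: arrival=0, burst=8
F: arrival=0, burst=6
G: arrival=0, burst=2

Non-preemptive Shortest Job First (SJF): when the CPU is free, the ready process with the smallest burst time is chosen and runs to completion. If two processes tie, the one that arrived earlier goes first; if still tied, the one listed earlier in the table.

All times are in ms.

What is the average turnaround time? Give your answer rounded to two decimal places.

Timeline: | G 0-2 | A 2-5 | B 5-8 | C 8-13 | F 13-19 | D 19-26 | E 26-34 |
Completion: A=5  B=8  C=13  D=26  E=34  F=19  G=2
Turnaround times: A=5, B=8, C=13, D=26, E=34, F=19, G=2
Average turnaround = (5+8+13+26+34+19+2) / 7 = 107/7 = 15.29

15.29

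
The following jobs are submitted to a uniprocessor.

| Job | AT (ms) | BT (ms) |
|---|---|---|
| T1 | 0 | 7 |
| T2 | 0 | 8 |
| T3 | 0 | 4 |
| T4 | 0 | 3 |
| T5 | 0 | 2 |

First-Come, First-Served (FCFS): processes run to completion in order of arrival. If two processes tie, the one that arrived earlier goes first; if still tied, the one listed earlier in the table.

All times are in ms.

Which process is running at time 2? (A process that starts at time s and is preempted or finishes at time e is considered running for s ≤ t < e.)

Schedule: | T1 0-7 | T2 7-15 | T3 15-19 | T4 19-22 | T5 22-24 |
Completion: T1=7  T2=15  T3=19  T4=22  T5=24

T1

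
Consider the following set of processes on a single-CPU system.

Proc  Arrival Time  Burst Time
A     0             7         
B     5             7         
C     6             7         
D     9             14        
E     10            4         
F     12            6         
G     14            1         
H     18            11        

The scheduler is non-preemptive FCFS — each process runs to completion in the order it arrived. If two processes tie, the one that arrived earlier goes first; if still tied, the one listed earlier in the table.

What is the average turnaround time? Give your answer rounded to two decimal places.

Timeline: | A 0-7 | B 7-14 | C 14-21 | D 21-35 | E 35-39 | F 39-45 | G 45-46 | H 46-57 |
Completion: A=7  B=14  C=21  D=35  E=39  F=45  G=46  H=57
Turnaround times: A=7, B=9, C=15, D=26, E=29, F=33, G=32, H=39
Average turnaround = (7+9+15+26+29+33+32+39) / 8 = 190/8 = 23.75

23.75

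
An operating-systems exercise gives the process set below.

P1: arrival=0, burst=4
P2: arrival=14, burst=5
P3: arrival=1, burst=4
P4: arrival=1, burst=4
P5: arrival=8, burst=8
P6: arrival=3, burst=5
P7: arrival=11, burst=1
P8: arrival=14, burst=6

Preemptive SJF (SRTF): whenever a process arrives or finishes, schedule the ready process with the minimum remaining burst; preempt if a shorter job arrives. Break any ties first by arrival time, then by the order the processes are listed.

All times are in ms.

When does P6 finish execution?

Timeline: | P1 0-4 | P3 4-8 | P4 8-12 | P7 12-13 | P6 13-18 | P2 18-23 | P8 23-29 | P5 29-37 |
Completion: P1=4  P2=23  P3=8  P4=12  P5=37  P6=18  P7=13  P8=29

18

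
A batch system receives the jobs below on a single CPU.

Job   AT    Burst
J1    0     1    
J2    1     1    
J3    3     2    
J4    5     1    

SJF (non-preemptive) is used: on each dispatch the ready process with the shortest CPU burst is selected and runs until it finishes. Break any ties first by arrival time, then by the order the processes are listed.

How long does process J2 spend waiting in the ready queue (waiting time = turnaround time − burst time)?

Schedule: | J1 0-1 | J2 1-2 | idle 2-3 | J3 3-5 | J4 5-6 |
Completion: J1=1  J2=2  J3=5  J4=6
Turnaround (C−A): J1=1  J2=1  J3=2  J4=1
Waiting(J2) = turnaround − burst = 1 − 1 = 0

0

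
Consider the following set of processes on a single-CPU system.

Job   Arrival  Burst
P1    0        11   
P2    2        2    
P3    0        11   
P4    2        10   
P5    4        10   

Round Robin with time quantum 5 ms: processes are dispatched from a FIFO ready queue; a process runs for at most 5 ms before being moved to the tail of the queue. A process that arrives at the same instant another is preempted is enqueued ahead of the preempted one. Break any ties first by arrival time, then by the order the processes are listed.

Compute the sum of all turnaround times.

Timeline: | P1 0-5 | P3 5-10 | P2 10-12 | P4 12-17 | P5 17-22 | P1 22-27 | P3 27-32 | P4 32-37 | P5 37-42 | P1 42-43 | P3 43-44 |
Completion: P1=43  P2=12  P3=44  P4=37  P5=42
Turnaround (C−A): P1=43  P2=10  P3=44  P4=35  P5=38
Turnaround = completion − arrival: P1=43, P2=10, P3=44, P4=35, P5=38
Total turnaround = 43 + 10 + 44 + 35 + 38 = 170

170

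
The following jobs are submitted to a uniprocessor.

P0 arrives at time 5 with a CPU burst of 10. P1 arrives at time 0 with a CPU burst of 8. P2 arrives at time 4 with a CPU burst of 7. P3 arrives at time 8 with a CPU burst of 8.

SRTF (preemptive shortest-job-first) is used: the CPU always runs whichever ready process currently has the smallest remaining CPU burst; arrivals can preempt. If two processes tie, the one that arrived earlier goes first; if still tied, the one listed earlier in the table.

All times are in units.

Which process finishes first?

P1

Timeline: | P1 0-8 | P2 8-15 | P3 15-23 | P0 23-33 |
Completion: P0=33  P1=8  P2=15  P3=23
Finish order: P1 → P2 → P3 → P0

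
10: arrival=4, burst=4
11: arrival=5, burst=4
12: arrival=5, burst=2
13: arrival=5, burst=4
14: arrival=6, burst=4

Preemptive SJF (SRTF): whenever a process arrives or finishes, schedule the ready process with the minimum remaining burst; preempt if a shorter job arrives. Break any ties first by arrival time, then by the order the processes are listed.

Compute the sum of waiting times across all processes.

Timeline: | idle 0-4 | 10 4-5 | 12 5-7 | 10 7-10 | 11 10-14 | 13 14-18 | 14 18-22 |
Completion: 10=10  11=14  12=7  13=18  14=22
Waiting = turnaround − burst: 10=2, 11=5, 12=0, 13=9, 14=12
Total waiting = 2 + 5 + 0 + 9 + 12 = 28

28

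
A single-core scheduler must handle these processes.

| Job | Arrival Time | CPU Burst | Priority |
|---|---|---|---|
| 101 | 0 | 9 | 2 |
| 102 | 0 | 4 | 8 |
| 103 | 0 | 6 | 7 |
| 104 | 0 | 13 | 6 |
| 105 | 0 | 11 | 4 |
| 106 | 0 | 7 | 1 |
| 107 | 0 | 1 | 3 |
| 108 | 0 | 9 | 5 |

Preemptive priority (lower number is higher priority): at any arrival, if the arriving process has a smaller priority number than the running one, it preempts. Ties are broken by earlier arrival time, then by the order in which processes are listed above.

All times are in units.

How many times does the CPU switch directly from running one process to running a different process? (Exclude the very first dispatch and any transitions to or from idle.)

Schedule: | 106 0-7 | 101 7-16 | 107 16-17 | 105 17-28 | 108 28-37 | 104 37-50 | 103 50-56 | 102 56-60 |
Completion: 101=16  102=60  103=56  104=50  105=28  106=7  107=17  108=37
Turnaround (C−A): 101=16  102=60  103=56  104=50  105=28  106=7  107=17  108=37

7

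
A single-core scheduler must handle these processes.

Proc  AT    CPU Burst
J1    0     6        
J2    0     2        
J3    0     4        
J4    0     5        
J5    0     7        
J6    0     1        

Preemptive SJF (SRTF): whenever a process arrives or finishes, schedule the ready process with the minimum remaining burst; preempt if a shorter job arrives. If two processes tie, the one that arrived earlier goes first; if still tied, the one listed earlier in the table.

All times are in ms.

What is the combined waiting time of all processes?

41

Schedule: | J6 0-1 | J2 1-3 | J3 3-7 | J4 7-12 | J1 12-18 | J5 18-25 |
Completion: J1=18  J2=3  J3=7  J4=12  J5=25  J6=1
Turnaround (C−A): J1=18  J2=3  J3=7  J4=12  J5=25  J6=1
Waiting = turnaround − burst: J1=12, J2=1, J3=3, J4=7, J5=18, J6=0
Total waiting = 12 + 1 + 3 + 7 + 18 + 0 = 41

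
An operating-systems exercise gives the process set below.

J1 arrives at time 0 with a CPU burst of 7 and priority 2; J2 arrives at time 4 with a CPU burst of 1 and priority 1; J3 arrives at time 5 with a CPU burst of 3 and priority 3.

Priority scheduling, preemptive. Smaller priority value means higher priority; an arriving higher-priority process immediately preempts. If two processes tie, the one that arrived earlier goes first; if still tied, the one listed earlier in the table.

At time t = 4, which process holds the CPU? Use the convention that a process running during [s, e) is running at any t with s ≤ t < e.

J2

Timeline: | J1 0-4 | J2 4-5 | J1 5-8 | J3 8-11 |
Completion: J1=8  J2=5  J3=11
Turnaround (C−A): J1=8  J2=1  J3=6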